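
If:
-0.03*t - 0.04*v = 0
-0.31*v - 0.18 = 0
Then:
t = 0.77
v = -0.58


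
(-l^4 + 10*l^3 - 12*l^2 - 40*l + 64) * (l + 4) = -l^5 + 6*l^4 + 28*l^3 - 88*l^2 - 96*l + 256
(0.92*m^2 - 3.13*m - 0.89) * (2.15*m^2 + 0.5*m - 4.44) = 1.978*m^4 - 6.2695*m^3 - 7.5633*m^2 + 13.4522*m + 3.9516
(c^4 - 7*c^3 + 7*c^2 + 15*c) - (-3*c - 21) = c^4 - 7*c^3 + 7*c^2 + 18*c + 21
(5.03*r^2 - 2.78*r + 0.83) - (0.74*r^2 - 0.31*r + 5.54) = 4.29*r^2 - 2.47*r - 4.71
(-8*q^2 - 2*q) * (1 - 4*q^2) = 32*q^4 + 8*q^3 - 8*q^2 - 2*q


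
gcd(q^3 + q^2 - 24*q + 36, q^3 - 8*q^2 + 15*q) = q - 3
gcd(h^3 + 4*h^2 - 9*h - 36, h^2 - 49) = 1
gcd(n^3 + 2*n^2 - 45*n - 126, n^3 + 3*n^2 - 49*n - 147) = n^2 - 4*n - 21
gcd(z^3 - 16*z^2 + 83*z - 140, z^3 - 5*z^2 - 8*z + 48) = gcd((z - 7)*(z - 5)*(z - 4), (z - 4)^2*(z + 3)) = z - 4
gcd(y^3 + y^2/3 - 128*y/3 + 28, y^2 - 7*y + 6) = y - 6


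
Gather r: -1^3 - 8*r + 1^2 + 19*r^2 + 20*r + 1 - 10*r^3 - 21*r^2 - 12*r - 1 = -10*r^3 - 2*r^2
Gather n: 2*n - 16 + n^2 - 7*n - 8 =n^2 - 5*n - 24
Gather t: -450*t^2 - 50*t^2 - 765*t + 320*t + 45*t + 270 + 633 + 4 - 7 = -500*t^2 - 400*t + 900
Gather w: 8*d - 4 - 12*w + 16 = 8*d - 12*w + 12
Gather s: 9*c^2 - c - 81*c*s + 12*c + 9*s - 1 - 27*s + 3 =9*c^2 + 11*c + s*(-81*c - 18) + 2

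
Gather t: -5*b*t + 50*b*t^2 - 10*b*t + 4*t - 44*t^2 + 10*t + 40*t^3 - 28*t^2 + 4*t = 40*t^3 + t^2*(50*b - 72) + t*(18 - 15*b)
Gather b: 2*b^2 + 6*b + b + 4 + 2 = 2*b^2 + 7*b + 6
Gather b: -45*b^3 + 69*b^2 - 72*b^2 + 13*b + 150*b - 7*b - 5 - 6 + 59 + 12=-45*b^3 - 3*b^2 + 156*b + 60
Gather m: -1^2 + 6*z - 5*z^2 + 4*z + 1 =-5*z^2 + 10*z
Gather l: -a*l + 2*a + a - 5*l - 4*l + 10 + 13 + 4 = 3*a + l*(-a - 9) + 27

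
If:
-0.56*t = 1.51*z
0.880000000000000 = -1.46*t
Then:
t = -0.60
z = 0.22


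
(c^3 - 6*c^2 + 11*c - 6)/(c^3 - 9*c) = (c^2 - 3*c + 2)/(c*(c + 3))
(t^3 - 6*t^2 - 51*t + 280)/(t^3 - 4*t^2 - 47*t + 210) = (t - 8)/(t - 6)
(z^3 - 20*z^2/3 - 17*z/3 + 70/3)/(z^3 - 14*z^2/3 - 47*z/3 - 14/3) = (3*z - 5)/(3*z + 1)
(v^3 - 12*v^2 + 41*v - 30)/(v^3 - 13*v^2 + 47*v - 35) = (v - 6)/(v - 7)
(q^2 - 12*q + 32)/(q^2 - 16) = (q - 8)/(q + 4)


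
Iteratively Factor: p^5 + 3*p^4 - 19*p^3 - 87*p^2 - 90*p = (p - 5)*(p^4 + 8*p^3 + 21*p^2 + 18*p) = (p - 5)*(p + 2)*(p^3 + 6*p^2 + 9*p) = (p - 5)*(p + 2)*(p + 3)*(p^2 + 3*p) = (p - 5)*(p + 2)*(p + 3)^2*(p)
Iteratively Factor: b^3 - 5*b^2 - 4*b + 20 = (b - 2)*(b^2 - 3*b - 10) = (b - 2)*(b + 2)*(b - 5)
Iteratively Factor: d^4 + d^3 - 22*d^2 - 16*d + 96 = (d - 4)*(d^3 + 5*d^2 - 2*d - 24) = (d - 4)*(d + 3)*(d^2 + 2*d - 8) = (d - 4)*(d - 2)*(d + 3)*(d + 4)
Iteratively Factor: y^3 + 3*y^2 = (y)*(y^2 + 3*y) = y*(y + 3)*(y)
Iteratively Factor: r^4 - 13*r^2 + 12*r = (r - 3)*(r^3 + 3*r^2 - 4*r) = (r - 3)*(r - 1)*(r^2 + 4*r) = r*(r - 3)*(r - 1)*(r + 4)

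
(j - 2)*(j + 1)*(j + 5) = j^3 + 4*j^2 - 7*j - 10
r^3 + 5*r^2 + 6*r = r*(r + 2)*(r + 3)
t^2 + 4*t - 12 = (t - 2)*(t + 6)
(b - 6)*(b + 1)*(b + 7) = b^3 + 2*b^2 - 41*b - 42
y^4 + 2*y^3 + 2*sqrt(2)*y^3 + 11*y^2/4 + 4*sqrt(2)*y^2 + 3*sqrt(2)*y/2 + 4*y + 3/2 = (y + 1/2)*(y + 3/2)*(y + sqrt(2))^2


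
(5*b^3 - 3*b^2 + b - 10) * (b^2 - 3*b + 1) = 5*b^5 - 18*b^4 + 15*b^3 - 16*b^2 + 31*b - 10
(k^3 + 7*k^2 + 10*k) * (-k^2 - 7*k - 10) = -k^5 - 14*k^4 - 69*k^3 - 140*k^2 - 100*k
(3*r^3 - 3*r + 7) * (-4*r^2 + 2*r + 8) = -12*r^5 + 6*r^4 + 36*r^3 - 34*r^2 - 10*r + 56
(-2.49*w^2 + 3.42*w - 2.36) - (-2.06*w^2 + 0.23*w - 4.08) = -0.43*w^2 + 3.19*w + 1.72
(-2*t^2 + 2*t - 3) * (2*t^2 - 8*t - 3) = -4*t^4 + 20*t^3 - 16*t^2 + 18*t + 9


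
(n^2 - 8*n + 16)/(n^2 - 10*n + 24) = (n - 4)/(n - 6)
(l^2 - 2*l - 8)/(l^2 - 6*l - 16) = (l - 4)/(l - 8)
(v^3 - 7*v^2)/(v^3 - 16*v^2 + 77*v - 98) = v^2/(v^2 - 9*v + 14)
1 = 1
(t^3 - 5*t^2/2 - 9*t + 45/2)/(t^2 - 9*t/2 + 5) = (t^2 - 9)/(t - 2)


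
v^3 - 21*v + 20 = (v - 4)*(v - 1)*(v + 5)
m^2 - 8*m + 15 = (m - 5)*(m - 3)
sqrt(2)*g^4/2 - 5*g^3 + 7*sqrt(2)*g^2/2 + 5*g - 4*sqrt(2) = (g - 1)*(g - 4*sqrt(2))*(g - sqrt(2))*(sqrt(2)*g/2 + sqrt(2)/2)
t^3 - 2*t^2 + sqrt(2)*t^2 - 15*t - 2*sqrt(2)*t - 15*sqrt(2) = (t - 5)*(t + 3)*(t + sqrt(2))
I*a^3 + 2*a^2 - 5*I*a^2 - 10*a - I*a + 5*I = (a - 5)*(a - I)*(I*a + 1)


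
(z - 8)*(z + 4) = z^2 - 4*z - 32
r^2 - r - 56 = (r - 8)*(r + 7)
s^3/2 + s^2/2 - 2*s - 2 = (s/2 + 1)*(s - 2)*(s + 1)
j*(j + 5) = j^2 + 5*j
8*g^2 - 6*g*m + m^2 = (-4*g + m)*(-2*g + m)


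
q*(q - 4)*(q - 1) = q^3 - 5*q^2 + 4*q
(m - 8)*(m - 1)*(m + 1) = m^3 - 8*m^2 - m + 8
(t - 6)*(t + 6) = t^2 - 36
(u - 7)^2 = u^2 - 14*u + 49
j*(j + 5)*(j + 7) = j^3 + 12*j^2 + 35*j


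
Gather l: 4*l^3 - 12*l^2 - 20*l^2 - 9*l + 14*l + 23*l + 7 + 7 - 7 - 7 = 4*l^3 - 32*l^2 + 28*l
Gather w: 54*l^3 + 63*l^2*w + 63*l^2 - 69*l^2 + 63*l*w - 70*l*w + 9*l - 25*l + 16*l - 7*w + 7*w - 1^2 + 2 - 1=54*l^3 - 6*l^2 + w*(63*l^2 - 7*l)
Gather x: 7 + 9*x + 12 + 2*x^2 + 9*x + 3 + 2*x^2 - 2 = 4*x^2 + 18*x + 20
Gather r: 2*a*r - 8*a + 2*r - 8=-8*a + r*(2*a + 2) - 8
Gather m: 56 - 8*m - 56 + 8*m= 0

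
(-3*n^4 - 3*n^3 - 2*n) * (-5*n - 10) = 15*n^5 + 45*n^4 + 30*n^3 + 10*n^2 + 20*n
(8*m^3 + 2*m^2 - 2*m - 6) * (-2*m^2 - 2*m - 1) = -16*m^5 - 20*m^4 - 8*m^3 + 14*m^2 + 14*m + 6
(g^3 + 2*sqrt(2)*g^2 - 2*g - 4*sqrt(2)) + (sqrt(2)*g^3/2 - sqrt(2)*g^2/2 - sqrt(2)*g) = sqrt(2)*g^3/2 + g^3 + 3*sqrt(2)*g^2/2 - 2*g - sqrt(2)*g - 4*sqrt(2)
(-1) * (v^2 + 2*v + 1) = -v^2 - 2*v - 1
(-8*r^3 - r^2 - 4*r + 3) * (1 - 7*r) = 56*r^4 - r^3 + 27*r^2 - 25*r + 3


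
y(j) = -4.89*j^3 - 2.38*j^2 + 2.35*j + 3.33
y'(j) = -14.67*j^2 - 4.76*j + 2.35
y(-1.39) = 8.60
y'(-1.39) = -19.38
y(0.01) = 3.35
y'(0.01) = 2.30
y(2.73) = -107.49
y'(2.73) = -119.98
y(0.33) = 3.67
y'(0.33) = -0.82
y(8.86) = -3563.70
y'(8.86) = -1191.41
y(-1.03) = 3.73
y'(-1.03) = -8.31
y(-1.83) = 21.03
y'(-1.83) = -38.07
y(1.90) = -34.34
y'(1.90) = -59.65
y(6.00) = -1124.49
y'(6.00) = -554.33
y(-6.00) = 959.79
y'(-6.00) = -497.21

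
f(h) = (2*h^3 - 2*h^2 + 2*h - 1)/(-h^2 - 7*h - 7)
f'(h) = (2*h + 7)*(2*h^3 - 2*h^2 + 2*h - 1)/(-h^2 - 7*h - 7)^2 + (6*h^2 - 4*h + 2)/(-h^2 - 7*h - 7) = (-2*h^4 - 28*h^3 - 26*h^2 + 26*h - 21)/(h^4 + 14*h^3 + 63*h^2 + 98*h + 49)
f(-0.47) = 0.66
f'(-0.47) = -2.34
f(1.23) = -0.13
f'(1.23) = -0.29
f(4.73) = -2.81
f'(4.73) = -1.14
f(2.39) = -0.67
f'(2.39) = -0.64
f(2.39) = -0.67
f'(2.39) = -0.64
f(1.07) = -0.08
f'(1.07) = -0.24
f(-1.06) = 11.01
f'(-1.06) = -94.84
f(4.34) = -2.37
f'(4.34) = -1.07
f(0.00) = 0.14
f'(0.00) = -0.43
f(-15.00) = 56.94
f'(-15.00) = -0.81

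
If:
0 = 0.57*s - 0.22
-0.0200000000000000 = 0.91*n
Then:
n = -0.02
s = 0.39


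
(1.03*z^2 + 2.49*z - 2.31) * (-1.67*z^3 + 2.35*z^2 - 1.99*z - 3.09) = -1.7201*z^5 - 1.7378*z^4 + 7.6595*z^3 - 13.5663*z^2 - 3.0972*z + 7.1379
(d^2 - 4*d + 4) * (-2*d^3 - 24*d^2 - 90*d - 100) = -2*d^5 - 16*d^4 - 2*d^3 + 164*d^2 + 40*d - 400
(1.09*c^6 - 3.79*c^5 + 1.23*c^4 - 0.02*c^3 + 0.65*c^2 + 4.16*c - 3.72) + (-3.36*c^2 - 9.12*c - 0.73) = 1.09*c^6 - 3.79*c^5 + 1.23*c^4 - 0.02*c^3 - 2.71*c^2 - 4.96*c - 4.45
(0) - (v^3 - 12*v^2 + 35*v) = -v^3 + 12*v^2 - 35*v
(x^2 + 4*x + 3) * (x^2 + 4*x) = x^4 + 8*x^3 + 19*x^2 + 12*x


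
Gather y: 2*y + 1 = 2*y + 1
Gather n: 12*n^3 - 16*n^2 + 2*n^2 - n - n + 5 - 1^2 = 12*n^3 - 14*n^2 - 2*n + 4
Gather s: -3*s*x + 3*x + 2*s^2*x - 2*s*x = 2*s^2*x - 5*s*x + 3*x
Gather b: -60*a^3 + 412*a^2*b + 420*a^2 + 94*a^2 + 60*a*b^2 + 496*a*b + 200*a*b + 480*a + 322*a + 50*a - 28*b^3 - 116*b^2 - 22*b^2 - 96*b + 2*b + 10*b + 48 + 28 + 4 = -60*a^3 + 514*a^2 + 852*a - 28*b^3 + b^2*(60*a - 138) + b*(412*a^2 + 696*a - 84) + 80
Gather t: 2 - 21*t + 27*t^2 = 27*t^2 - 21*t + 2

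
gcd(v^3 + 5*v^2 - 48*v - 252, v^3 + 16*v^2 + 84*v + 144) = v^2 + 12*v + 36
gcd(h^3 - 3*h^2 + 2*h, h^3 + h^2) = h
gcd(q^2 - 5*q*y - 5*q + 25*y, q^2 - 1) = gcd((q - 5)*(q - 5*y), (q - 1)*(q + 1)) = 1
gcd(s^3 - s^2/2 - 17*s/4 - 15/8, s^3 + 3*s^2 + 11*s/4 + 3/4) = s^2 + 2*s + 3/4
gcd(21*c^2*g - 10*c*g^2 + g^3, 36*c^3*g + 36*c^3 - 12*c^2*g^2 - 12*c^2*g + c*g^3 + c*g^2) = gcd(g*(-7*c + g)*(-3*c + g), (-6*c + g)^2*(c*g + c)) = 1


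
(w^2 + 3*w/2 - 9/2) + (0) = w^2 + 3*w/2 - 9/2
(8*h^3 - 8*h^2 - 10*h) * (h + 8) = 8*h^4 + 56*h^3 - 74*h^2 - 80*h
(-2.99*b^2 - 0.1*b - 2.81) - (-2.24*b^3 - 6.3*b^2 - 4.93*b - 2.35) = 2.24*b^3 + 3.31*b^2 + 4.83*b - 0.46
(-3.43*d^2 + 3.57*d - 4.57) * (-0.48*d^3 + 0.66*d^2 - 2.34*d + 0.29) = 1.6464*d^5 - 3.9774*d^4 + 12.576*d^3 - 12.3647*d^2 + 11.7291*d - 1.3253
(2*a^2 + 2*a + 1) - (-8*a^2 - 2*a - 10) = 10*a^2 + 4*a + 11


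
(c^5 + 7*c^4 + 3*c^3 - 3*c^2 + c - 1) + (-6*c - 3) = c^5 + 7*c^4 + 3*c^3 - 3*c^2 - 5*c - 4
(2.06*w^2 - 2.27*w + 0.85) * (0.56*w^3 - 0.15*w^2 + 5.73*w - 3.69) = 1.1536*w^5 - 1.5802*w^4 + 12.6203*w^3 - 20.736*w^2 + 13.2468*w - 3.1365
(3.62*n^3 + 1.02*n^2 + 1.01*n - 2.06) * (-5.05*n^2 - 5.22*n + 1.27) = -18.281*n^5 - 24.0474*n^4 - 5.8275*n^3 + 6.4262*n^2 + 12.0359*n - 2.6162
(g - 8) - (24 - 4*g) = 5*g - 32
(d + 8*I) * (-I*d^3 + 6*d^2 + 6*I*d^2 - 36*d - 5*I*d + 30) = -I*d^4 + 14*d^3 + 6*I*d^3 - 84*d^2 + 43*I*d^2 + 70*d - 288*I*d + 240*I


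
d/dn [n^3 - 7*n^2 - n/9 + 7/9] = 3*n^2 - 14*n - 1/9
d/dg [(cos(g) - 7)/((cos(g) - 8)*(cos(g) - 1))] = (cos(g)^2 - 14*cos(g) + 55)*sin(g)/((cos(g) - 8)^2*(cos(g) - 1)^2)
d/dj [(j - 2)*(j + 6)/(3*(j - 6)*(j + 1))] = (-3*j^2 + 4*j - 28)/(j^4 - 10*j^3 + 13*j^2 + 60*j + 36)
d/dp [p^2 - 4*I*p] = 2*p - 4*I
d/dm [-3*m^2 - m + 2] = -6*m - 1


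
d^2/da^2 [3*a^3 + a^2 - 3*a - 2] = 18*a + 2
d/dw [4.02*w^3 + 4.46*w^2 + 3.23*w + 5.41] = 12.06*w^2 + 8.92*w + 3.23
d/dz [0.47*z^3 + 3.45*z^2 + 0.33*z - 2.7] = 1.41*z^2 + 6.9*z + 0.33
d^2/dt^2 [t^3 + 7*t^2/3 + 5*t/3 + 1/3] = 6*t + 14/3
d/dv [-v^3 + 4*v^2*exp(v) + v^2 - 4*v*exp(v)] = 4*v^2*exp(v) - 3*v^2 + 4*v*exp(v) + 2*v - 4*exp(v)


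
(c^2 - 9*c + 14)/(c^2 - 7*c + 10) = (c - 7)/(c - 5)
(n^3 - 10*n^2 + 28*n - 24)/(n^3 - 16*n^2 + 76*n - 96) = (n - 2)/(n - 8)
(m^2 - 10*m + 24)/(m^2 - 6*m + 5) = (m^2 - 10*m + 24)/(m^2 - 6*m + 5)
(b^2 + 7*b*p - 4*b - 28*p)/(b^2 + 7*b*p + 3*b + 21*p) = (b - 4)/(b + 3)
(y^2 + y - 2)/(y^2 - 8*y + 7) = (y + 2)/(y - 7)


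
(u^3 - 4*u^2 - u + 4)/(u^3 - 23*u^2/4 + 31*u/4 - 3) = 4*(u + 1)/(4*u - 3)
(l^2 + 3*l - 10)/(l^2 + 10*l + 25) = (l - 2)/(l + 5)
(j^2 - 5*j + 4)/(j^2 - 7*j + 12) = (j - 1)/(j - 3)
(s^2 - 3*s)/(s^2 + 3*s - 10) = s*(s - 3)/(s^2 + 3*s - 10)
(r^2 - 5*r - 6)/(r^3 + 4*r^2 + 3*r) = (r - 6)/(r*(r + 3))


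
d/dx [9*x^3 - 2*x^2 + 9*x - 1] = 27*x^2 - 4*x + 9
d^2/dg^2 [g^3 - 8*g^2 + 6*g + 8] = 6*g - 16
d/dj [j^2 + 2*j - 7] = 2*j + 2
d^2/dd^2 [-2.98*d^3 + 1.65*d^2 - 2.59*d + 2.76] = 3.3 - 17.88*d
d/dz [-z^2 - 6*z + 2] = -2*z - 6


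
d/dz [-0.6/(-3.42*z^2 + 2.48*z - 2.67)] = (1.488 - 4.104*z)/(3.42*z^2 - 2.48*z + 2.67)^2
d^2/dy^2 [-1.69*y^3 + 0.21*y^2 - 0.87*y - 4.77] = 0.42 - 10.14*y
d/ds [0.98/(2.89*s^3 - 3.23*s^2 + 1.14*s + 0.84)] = (-8.4966*s^2 + 6.3308*s - 1.1172)/(2.89*s^3 - 3.23*s^2 + 1.14*s + 0.84)^2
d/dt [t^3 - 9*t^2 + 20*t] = 3*t^2 - 18*t + 20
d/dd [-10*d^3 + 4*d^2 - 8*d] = -30*d^2 + 8*d - 8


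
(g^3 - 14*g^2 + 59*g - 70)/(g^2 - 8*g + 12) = (g^2 - 12*g + 35)/(g - 6)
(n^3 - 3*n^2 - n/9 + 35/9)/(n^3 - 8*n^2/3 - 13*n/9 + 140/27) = 3*(n + 1)/(3*n + 4)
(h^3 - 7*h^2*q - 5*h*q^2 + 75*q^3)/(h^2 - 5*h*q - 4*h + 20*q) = (h^2 - 2*h*q - 15*q^2)/(h - 4)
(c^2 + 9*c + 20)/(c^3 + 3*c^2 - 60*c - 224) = (c + 5)/(c^2 - c - 56)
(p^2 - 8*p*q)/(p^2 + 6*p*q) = (p - 8*q)/(p + 6*q)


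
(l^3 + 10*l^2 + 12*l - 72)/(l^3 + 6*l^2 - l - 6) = (l^2 + 4*l - 12)/(l^2 - 1)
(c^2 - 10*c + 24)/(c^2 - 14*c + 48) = (c - 4)/(c - 8)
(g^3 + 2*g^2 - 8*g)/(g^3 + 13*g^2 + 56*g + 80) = g*(g - 2)/(g^2 + 9*g + 20)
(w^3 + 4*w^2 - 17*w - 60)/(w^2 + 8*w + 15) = w - 4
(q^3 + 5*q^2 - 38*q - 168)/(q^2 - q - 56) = (q^2 - 2*q - 24)/(q - 8)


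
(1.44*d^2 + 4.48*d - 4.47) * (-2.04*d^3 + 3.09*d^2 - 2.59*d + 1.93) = -2.9376*d^5 - 4.6896*d^4 + 19.2324*d^3 - 22.6363*d^2 + 20.2237*d - 8.6271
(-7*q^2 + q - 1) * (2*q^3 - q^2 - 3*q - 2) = -14*q^5 + 9*q^4 + 18*q^3 + 12*q^2 + q + 2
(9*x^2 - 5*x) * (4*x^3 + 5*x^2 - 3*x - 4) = 36*x^5 + 25*x^4 - 52*x^3 - 21*x^2 + 20*x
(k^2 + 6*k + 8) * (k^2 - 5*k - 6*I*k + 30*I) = k^4 + k^3 - 6*I*k^3 - 22*k^2 - 6*I*k^2 - 40*k + 132*I*k + 240*I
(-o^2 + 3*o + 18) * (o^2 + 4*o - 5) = -o^4 - o^3 + 35*o^2 + 57*o - 90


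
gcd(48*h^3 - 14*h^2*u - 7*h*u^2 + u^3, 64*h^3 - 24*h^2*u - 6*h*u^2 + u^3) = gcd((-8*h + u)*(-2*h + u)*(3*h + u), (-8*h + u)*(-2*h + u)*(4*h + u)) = 16*h^2 - 10*h*u + u^2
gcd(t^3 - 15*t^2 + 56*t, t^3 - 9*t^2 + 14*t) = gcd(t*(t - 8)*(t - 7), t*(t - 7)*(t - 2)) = t^2 - 7*t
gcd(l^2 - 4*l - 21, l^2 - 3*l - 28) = l - 7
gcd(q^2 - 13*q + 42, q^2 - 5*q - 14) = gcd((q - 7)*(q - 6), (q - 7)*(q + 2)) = q - 7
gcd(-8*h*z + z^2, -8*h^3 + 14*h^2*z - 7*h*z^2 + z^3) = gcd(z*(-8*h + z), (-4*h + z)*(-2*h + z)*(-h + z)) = 1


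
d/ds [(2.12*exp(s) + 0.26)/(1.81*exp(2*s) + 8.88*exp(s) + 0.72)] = (-(2.12*exp(s) + 0.26)*(3.62*exp(s) + 8.88) + 3.8372*exp(2*s) + 18.8256*exp(s) + 1.5264)*exp(s)/(1.81*exp(2*s) + 8.88*exp(s) + 0.72)^2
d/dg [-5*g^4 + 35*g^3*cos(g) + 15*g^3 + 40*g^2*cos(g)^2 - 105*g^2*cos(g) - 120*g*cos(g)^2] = -35*g^3*sin(g) - 20*g^3 - 40*g^2*sin(2*g) + 105*sqrt(2)*g^2*sin(g + pi/4) + 45*g^2 + 120*g*sin(2*g) - 210*g*cos(g) + 40*g*cos(2*g) + 40*g - 60*cos(2*g) - 60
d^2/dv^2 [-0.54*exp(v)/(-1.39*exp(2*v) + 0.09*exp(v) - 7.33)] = (1.043334*exp(4*v) + 0.067554*exp(3*v) - 33.011388*exp(2*v) + 0.356238*exp(v) + 29.013606)*exp(v)/(2.685619*exp(6*v) - 0.521667*exp(5*v) + 42.520656*exp(4*v) - 5.502627*exp(3*v) + 224.227632*exp(2*v) - 14.506803*exp(v) + 393.832837)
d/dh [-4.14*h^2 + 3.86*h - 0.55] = 3.86 - 8.28*h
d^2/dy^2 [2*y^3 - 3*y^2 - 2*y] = 12*y - 6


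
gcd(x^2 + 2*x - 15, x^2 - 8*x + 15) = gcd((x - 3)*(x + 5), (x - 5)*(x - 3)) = x - 3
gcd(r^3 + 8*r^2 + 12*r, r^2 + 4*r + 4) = r + 2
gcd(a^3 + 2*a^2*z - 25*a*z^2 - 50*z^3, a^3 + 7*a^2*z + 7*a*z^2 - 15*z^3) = a + 5*z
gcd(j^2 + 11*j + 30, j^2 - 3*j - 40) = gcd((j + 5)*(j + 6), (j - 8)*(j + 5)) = j + 5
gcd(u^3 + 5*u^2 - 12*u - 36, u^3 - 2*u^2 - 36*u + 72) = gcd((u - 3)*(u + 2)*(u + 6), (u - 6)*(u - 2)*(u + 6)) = u + 6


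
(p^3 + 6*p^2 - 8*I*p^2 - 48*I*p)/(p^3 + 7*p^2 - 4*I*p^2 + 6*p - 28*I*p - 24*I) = p*(p - 8*I)/(p^2 + p*(1 - 4*I) - 4*I)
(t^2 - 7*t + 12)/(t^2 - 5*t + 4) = (t - 3)/(t - 1)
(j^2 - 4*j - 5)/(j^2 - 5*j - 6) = (j - 5)/(j - 6)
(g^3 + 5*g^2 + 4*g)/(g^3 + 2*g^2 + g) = (g + 4)/(g + 1)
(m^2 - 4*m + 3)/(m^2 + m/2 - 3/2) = 2*(m - 3)/(2*m + 3)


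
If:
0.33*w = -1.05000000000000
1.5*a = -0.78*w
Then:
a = 1.65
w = -3.18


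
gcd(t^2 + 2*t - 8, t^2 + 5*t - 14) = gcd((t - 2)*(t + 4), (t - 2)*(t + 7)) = t - 2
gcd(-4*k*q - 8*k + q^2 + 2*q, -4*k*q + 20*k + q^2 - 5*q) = -4*k + q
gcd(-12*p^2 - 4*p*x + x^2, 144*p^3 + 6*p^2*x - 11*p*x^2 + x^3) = -6*p + x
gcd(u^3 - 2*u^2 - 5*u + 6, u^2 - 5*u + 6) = u - 3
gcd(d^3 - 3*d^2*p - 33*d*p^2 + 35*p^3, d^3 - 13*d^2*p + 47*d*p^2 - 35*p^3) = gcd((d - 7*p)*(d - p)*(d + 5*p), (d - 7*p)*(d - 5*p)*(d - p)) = d^2 - 8*d*p + 7*p^2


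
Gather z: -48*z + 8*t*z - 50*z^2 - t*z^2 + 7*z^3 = 7*z^3 + z^2*(-t - 50) + z*(8*t - 48)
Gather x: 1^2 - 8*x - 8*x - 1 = -16*x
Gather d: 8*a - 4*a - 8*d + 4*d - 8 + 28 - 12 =4*a - 4*d + 8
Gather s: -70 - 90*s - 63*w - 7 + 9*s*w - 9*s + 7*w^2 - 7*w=s*(9*w - 99) + 7*w^2 - 70*w - 77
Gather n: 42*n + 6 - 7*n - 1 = 35*n + 5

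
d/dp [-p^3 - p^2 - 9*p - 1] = -3*p^2 - 2*p - 9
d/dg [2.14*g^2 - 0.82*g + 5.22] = 4.28*g - 0.82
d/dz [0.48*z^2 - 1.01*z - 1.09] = 0.96*z - 1.01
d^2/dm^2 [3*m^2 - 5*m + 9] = 6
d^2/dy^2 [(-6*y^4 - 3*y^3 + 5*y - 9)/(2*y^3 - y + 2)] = 2*(-12*y^6 + 114*y^5 - 162*y^4 + 103*y^3 - 192*y^2 + 72*y + 1)/(8*y^9 - 12*y^7 + 24*y^6 + 6*y^5 - 24*y^4 + 23*y^3 + 6*y^2 - 12*y + 8)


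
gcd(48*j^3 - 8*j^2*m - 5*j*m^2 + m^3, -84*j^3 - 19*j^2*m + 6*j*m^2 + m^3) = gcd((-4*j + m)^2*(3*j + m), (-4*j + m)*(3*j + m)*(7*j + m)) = 12*j^2 + j*m - m^2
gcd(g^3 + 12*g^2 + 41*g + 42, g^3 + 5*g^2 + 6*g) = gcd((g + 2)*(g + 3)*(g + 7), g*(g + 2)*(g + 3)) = g^2 + 5*g + 6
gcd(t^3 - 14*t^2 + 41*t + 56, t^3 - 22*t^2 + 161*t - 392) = t^2 - 15*t + 56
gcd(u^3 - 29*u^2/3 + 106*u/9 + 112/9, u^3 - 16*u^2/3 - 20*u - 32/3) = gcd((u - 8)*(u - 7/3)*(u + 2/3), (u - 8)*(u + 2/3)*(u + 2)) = u^2 - 22*u/3 - 16/3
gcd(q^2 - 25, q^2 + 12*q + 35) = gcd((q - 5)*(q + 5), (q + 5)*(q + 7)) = q + 5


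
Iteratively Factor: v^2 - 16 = (v - 4)*(v + 4)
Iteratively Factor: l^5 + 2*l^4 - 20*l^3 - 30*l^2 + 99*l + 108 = (l - 3)*(l^4 + 5*l^3 - 5*l^2 - 45*l - 36) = (l - 3)*(l + 1)*(l^3 + 4*l^2 - 9*l - 36) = (l - 3)*(l + 1)*(l + 3)*(l^2 + l - 12) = (l - 3)^2*(l + 1)*(l + 3)*(l + 4)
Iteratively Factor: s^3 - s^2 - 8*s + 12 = (s - 2)*(s^2 + s - 6) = (s - 2)^2*(s + 3)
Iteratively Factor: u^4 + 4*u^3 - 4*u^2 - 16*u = (u + 2)*(u^3 + 2*u^2 - 8*u) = (u + 2)*(u + 4)*(u^2 - 2*u) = (u - 2)*(u + 2)*(u + 4)*(u)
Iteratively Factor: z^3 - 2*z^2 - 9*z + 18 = (z + 3)*(z^2 - 5*z + 6) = (z - 2)*(z + 3)*(z - 3)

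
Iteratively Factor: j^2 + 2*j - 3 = (j - 1)*(j + 3)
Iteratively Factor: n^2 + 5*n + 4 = (n + 4)*(n + 1)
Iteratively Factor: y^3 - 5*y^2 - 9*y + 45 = (y - 3)*(y^2 - 2*y - 15) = (y - 3)*(y + 3)*(y - 5)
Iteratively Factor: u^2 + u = (u)*(u + 1)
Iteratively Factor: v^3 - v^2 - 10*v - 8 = (v - 4)*(v^2 + 3*v + 2) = (v - 4)*(v + 1)*(v + 2)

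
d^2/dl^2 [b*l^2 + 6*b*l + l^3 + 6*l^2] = 2*b + 6*l + 12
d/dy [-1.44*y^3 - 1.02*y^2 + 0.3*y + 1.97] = -4.32*y^2 - 2.04*y + 0.3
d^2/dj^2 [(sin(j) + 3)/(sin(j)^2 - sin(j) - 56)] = (sin(j)^5 + 13*sin(j)^4 + 325*sin(j)^3 + 601*sin(j)^2 + 2650*sin(j) - 230)/(sin(j) + cos(j)^2 + 55)^3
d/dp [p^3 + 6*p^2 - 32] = 3*p*(p + 4)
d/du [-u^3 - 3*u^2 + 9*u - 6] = -3*u^2 - 6*u + 9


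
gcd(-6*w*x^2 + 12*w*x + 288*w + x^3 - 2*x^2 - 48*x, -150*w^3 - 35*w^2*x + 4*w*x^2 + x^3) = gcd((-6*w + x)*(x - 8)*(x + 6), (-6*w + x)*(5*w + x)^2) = -6*w + x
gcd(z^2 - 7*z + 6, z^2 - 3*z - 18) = z - 6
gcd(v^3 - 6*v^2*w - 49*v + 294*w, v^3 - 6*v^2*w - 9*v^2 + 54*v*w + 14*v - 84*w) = v^2 - 6*v*w - 7*v + 42*w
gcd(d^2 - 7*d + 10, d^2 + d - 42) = 1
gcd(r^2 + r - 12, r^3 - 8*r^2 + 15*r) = r - 3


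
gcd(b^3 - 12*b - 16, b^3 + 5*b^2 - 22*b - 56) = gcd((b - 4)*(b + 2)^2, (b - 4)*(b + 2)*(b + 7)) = b^2 - 2*b - 8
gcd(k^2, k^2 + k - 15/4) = 1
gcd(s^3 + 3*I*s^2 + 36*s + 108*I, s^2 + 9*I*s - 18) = s^2 + 9*I*s - 18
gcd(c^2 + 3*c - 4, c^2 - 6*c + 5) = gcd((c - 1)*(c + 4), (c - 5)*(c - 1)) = c - 1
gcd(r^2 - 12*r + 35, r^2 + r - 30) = r - 5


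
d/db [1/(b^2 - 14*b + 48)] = 2*(7 - b)/(b^2 - 14*b + 48)^2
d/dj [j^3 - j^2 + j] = 3*j^2 - 2*j + 1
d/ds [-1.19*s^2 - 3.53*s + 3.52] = -2.38*s - 3.53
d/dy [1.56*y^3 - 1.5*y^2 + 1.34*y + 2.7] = 4.68*y^2 - 3.0*y + 1.34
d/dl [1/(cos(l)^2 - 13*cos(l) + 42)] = (2*cos(l) - 13)*sin(l)/(cos(l)^2 - 13*cos(l) + 42)^2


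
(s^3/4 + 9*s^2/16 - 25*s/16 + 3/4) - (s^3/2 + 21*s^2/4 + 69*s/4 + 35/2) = -s^3/4 - 75*s^2/16 - 301*s/16 - 67/4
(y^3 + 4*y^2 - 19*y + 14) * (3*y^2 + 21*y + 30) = 3*y^5 + 33*y^4 + 57*y^3 - 237*y^2 - 276*y + 420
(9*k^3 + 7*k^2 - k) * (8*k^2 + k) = 72*k^5 + 65*k^4 - k^3 - k^2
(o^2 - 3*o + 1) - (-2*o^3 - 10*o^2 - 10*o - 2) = 2*o^3 + 11*o^2 + 7*o + 3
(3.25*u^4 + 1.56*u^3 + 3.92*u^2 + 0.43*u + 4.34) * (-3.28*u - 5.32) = -10.66*u^5 - 22.4068*u^4 - 21.1568*u^3 - 22.2648*u^2 - 16.5228*u - 23.0888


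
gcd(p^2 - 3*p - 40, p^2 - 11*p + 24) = p - 8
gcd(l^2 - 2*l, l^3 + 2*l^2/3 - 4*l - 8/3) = l - 2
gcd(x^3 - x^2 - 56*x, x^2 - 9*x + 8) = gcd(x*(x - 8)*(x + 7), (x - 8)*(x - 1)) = x - 8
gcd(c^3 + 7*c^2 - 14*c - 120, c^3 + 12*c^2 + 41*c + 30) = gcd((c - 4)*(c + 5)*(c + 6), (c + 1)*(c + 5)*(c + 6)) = c^2 + 11*c + 30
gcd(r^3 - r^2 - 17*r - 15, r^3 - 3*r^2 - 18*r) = r + 3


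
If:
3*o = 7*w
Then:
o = 7*w/3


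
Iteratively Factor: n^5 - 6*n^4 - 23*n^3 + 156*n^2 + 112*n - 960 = (n - 4)*(n^4 - 2*n^3 - 31*n^2 + 32*n + 240) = (n - 4)*(n + 4)*(n^3 - 6*n^2 - 7*n + 60) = (n - 4)^2*(n + 4)*(n^2 - 2*n - 15) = (n - 5)*(n - 4)^2*(n + 4)*(n + 3)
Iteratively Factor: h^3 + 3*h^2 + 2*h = (h + 2)*(h^2 + h) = (h + 1)*(h + 2)*(h)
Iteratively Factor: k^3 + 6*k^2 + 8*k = (k + 4)*(k^2 + 2*k) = (k + 2)*(k + 4)*(k)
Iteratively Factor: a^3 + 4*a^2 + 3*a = (a)*(a^2 + 4*a + 3) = a*(a + 1)*(a + 3)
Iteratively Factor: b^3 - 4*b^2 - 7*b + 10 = (b + 2)*(b^2 - 6*b + 5) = (b - 5)*(b + 2)*(b - 1)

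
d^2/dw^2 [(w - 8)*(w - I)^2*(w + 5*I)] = 12*w^2 + w*(-48 + 18*I) + 18 - 48*I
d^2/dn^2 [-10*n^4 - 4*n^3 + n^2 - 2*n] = -120*n^2 - 24*n + 2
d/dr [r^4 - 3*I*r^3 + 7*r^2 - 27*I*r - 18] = 4*r^3 - 9*I*r^2 + 14*r - 27*I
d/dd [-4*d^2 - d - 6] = -8*d - 1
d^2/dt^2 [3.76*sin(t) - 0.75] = -3.76*sin(t)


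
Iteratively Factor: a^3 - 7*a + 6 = (a - 1)*(a^2 + a - 6) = (a - 1)*(a + 3)*(a - 2)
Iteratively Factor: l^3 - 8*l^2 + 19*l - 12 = (l - 1)*(l^2 - 7*l + 12) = (l - 3)*(l - 1)*(l - 4)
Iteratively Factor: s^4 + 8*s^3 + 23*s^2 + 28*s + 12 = (s + 1)*(s^3 + 7*s^2 + 16*s + 12) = (s + 1)*(s + 2)*(s^2 + 5*s + 6) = (s + 1)*(s + 2)*(s + 3)*(s + 2)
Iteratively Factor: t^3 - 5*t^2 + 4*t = (t)*(t^2 - 5*t + 4) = t*(t - 4)*(t - 1)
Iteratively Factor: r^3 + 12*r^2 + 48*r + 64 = (r + 4)*(r^2 + 8*r + 16) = (r + 4)^2*(r + 4)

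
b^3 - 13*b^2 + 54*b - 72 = (b - 6)*(b - 4)*(b - 3)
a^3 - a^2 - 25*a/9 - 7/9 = (a - 7/3)*(a + 1/3)*(a + 1)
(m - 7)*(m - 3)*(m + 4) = m^3 - 6*m^2 - 19*m + 84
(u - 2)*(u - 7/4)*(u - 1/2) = u^3 - 17*u^2/4 + 43*u/8 - 7/4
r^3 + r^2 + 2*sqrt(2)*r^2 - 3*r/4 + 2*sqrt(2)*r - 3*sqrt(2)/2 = (r - 1/2)*(r + 3/2)*(r + 2*sqrt(2))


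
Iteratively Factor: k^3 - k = (k + 1)*(k^2 - k) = (k - 1)*(k + 1)*(k)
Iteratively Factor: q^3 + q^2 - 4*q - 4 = (q + 1)*(q^2 - 4) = (q + 1)*(q + 2)*(q - 2)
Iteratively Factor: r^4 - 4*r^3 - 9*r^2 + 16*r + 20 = (r - 2)*(r^3 - 2*r^2 - 13*r - 10) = (r - 2)*(r + 2)*(r^2 - 4*r - 5) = (r - 2)*(r + 1)*(r + 2)*(r - 5)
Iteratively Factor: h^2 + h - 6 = (h + 3)*(h - 2)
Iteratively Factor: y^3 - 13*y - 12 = (y - 4)*(y^2 + 4*y + 3) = (y - 4)*(y + 3)*(y + 1)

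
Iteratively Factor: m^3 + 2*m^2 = (m)*(m^2 + 2*m) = m*(m + 2)*(m)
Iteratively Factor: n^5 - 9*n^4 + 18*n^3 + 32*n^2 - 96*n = (n)*(n^4 - 9*n^3 + 18*n^2 + 32*n - 96) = n*(n - 4)*(n^3 - 5*n^2 - 2*n + 24) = n*(n - 4)*(n + 2)*(n^2 - 7*n + 12) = n*(n - 4)^2*(n + 2)*(n - 3)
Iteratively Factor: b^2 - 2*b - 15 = (b + 3)*(b - 5)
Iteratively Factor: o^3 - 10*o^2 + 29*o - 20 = (o - 5)*(o^2 - 5*o + 4) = (o - 5)*(o - 4)*(o - 1)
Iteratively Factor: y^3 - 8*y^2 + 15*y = (y - 3)*(y^2 - 5*y) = (y - 5)*(y - 3)*(y)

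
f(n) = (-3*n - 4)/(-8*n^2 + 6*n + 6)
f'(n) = (-3*n - 4)*(16*n - 6)/(-8*n^2 + 6*n + 6)^2 - 3/(-8*n^2 + 6*n + 6) = (-12*n^2 - 32*n + 3)/(2*(16*n^4 - 24*n^3 - 15*n^2 + 18*n + 9))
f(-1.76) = -0.04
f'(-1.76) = 0.05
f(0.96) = -1.57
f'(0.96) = -4.03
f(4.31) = 0.15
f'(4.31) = -0.05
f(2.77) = 0.32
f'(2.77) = -0.24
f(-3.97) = -0.05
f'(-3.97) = -0.01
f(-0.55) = -8.39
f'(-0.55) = 432.91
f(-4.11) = -0.05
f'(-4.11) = -0.01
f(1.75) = 1.16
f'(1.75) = -2.80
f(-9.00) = -0.03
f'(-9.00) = 0.00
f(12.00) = 0.04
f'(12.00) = 0.00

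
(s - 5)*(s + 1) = s^2 - 4*s - 5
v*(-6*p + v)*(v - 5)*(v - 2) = -6*p*v^3 + 42*p*v^2 - 60*p*v + v^4 - 7*v^3 + 10*v^2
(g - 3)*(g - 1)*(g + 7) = g^3 + 3*g^2 - 25*g + 21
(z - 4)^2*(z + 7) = z^3 - z^2 - 40*z + 112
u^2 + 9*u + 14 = (u + 2)*(u + 7)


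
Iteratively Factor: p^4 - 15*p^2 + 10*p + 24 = (p - 3)*(p^3 + 3*p^2 - 6*p - 8) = (p - 3)*(p + 1)*(p^2 + 2*p - 8) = (p - 3)*(p + 1)*(p + 4)*(p - 2)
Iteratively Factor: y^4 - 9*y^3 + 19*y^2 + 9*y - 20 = (y - 5)*(y^3 - 4*y^2 - y + 4) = (y - 5)*(y + 1)*(y^2 - 5*y + 4) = (y - 5)*(y - 1)*(y + 1)*(y - 4)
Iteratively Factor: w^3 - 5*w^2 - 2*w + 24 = (w - 4)*(w^2 - w - 6) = (w - 4)*(w - 3)*(w + 2)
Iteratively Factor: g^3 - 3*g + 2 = (g - 1)*(g^2 + g - 2) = (g - 1)*(g + 2)*(g - 1)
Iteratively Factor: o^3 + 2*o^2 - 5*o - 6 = (o + 1)*(o^2 + o - 6) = (o + 1)*(o + 3)*(o - 2)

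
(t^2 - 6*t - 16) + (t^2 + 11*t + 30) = 2*t^2 + 5*t + 14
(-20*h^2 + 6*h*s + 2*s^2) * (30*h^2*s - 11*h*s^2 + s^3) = -600*h^4*s + 400*h^3*s^2 - 26*h^2*s^3 - 16*h*s^4 + 2*s^5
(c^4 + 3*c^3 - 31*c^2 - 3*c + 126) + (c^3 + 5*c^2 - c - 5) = c^4 + 4*c^3 - 26*c^2 - 4*c + 121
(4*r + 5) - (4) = 4*r + 1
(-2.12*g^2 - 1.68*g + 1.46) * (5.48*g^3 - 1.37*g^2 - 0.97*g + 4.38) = -11.6176*g^5 - 6.302*g^4 + 12.3588*g^3 - 9.6562*g^2 - 8.7746*g + 6.3948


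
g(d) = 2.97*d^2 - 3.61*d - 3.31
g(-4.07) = 60.58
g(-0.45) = -1.08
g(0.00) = -3.31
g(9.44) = 227.28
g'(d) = 5.94*d - 3.61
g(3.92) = 28.18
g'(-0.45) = -6.28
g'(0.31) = -1.77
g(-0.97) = 2.99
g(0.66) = -4.40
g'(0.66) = 0.31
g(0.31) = -4.14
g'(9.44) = 52.46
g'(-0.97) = -9.37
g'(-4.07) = -27.79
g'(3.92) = 19.67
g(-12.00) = 467.69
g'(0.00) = -3.61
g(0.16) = -3.81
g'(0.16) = -2.66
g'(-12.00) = -74.89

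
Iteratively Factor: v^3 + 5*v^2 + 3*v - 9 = (v + 3)*(v^2 + 2*v - 3) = (v + 3)^2*(v - 1)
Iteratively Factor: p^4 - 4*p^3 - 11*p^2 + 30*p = (p - 2)*(p^3 - 2*p^2 - 15*p) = (p - 5)*(p - 2)*(p^2 + 3*p) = (p - 5)*(p - 2)*(p + 3)*(p)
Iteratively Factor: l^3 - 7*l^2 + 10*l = (l - 5)*(l^2 - 2*l) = l*(l - 5)*(l - 2)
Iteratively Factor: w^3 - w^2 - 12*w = (w - 4)*(w^2 + 3*w) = w*(w - 4)*(w + 3)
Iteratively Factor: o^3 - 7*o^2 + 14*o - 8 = (o - 4)*(o^2 - 3*o + 2) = (o - 4)*(o - 1)*(o - 2)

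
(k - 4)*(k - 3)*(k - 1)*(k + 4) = k^4 - 4*k^3 - 13*k^2 + 64*k - 48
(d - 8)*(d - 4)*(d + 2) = d^3 - 10*d^2 + 8*d + 64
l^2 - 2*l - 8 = (l - 4)*(l + 2)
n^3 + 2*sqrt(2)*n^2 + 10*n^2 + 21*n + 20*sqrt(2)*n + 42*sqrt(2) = (n + 3)*(n + 7)*(n + 2*sqrt(2))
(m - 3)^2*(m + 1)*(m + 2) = m^4 - 3*m^3 - 7*m^2 + 15*m + 18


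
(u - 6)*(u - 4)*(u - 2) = u^3 - 12*u^2 + 44*u - 48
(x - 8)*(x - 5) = x^2 - 13*x + 40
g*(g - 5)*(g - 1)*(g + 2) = g^4 - 4*g^3 - 7*g^2 + 10*g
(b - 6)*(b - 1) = b^2 - 7*b + 6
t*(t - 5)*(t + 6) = t^3 + t^2 - 30*t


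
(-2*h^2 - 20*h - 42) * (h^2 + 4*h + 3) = -2*h^4 - 28*h^3 - 128*h^2 - 228*h - 126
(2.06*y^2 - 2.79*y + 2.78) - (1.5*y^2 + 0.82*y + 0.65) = 0.56*y^2 - 3.61*y + 2.13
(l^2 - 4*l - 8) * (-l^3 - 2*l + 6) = -l^5 + 4*l^4 + 6*l^3 + 14*l^2 - 8*l - 48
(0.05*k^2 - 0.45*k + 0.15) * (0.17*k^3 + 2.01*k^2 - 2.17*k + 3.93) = 0.0085*k^5 + 0.024*k^4 - 0.9875*k^3 + 1.4745*k^2 - 2.094*k + 0.5895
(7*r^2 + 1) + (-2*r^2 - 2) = 5*r^2 - 1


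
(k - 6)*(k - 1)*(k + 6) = k^3 - k^2 - 36*k + 36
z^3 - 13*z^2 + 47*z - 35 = (z - 7)*(z - 5)*(z - 1)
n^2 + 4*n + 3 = (n + 1)*(n + 3)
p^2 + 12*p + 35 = (p + 5)*(p + 7)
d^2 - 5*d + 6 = (d - 3)*(d - 2)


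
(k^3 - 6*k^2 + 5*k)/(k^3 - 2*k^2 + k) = (k - 5)/(k - 1)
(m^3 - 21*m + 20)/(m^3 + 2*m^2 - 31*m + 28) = (m + 5)/(m + 7)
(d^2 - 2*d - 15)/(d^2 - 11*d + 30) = (d + 3)/(d - 6)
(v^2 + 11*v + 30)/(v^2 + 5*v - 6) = (v + 5)/(v - 1)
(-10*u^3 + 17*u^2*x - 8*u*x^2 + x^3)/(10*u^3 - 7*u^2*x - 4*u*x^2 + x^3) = (-2*u + x)/(2*u + x)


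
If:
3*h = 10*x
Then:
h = 10*x/3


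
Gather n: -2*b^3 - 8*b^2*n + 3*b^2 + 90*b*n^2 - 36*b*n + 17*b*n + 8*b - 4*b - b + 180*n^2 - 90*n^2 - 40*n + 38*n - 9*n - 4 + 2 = -2*b^3 + 3*b^2 + 3*b + n^2*(90*b + 90) + n*(-8*b^2 - 19*b - 11) - 2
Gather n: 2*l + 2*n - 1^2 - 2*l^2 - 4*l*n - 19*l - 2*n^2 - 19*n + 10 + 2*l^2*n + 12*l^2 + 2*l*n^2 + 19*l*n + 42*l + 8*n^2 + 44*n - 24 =10*l^2 + 25*l + n^2*(2*l + 6) + n*(2*l^2 + 15*l + 27) - 15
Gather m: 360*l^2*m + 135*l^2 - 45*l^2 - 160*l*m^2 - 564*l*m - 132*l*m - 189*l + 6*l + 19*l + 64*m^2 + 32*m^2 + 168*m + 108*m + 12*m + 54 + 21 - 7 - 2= 90*l^2 - 164*l + m^2*(96 - 160*l) + m*(360*l^2 - 696*l + 288) + 66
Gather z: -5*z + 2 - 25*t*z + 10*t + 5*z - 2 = -25*t*z + 10*t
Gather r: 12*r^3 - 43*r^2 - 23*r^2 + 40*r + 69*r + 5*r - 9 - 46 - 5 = 12*r^3 - 66*r^2 + 114*r - 60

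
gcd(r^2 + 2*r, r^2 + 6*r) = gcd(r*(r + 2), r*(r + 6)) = r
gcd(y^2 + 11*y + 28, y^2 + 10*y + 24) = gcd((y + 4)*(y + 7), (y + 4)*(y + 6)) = y + 4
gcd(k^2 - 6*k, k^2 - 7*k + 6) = k - 6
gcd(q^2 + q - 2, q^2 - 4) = q + 2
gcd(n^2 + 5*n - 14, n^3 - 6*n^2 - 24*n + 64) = n - 2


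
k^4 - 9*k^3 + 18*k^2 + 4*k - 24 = (k - 6)*(k - 2)^2*(k + 1)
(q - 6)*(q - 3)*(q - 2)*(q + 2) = q^4 - 9*q^3 + 14*q^2 + 36*q - 72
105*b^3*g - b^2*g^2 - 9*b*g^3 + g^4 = g*(-7*b + g)*(-5*b + g)*(3*b + g)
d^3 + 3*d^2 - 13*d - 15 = (d - 3)*(d + 1)*(d + 5)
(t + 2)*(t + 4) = t^2 + 6*t + 8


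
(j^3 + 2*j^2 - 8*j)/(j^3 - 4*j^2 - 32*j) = (j - 2)/(j - 8)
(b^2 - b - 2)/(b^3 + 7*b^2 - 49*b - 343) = (b^2 - b - 2)/(b^3 + 7*b^2 - 49*b - 343)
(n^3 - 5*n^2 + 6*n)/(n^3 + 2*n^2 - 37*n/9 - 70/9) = 9*n*(n - 3)/(9*n^2 + 36*n + 35)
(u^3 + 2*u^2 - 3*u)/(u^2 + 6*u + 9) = u*(u - 1)/(u + 3)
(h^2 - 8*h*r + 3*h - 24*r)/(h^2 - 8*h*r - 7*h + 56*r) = (h + 3)/(h - 7)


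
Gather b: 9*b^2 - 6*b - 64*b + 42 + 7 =9*b^2 - 70*b + 49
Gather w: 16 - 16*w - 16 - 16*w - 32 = -32*w - 32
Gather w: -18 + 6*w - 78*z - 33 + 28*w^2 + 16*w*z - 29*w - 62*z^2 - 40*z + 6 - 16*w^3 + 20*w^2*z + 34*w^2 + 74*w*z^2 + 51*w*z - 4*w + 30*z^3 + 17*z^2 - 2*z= -16*w^3 + w^2*(20*z + 62) + w*(74*z^2 + 67*z - 27) + 30*z^3 - 45*z^2 - 120*z - 45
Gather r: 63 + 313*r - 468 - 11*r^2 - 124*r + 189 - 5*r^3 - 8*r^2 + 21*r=-5*r^3 - 19*r^2 + 210*r - 216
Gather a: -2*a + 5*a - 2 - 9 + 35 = 3*a + 24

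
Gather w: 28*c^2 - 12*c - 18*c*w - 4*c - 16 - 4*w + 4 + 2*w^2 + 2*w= 28*c^2 - 16*c + 2*w^2 + w*(-18*c - 2) - 12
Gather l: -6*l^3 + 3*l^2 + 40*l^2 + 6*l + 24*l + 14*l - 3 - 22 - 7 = -6*l^3 + 43*l^2 + 44*l - 32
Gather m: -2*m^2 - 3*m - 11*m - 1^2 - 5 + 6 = -2*m^2 - 14*m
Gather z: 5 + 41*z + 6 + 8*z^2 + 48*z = 8*z^2 + 89*z + 11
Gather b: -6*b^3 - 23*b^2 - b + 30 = -6*b^3 - 23*b^2 - b + 30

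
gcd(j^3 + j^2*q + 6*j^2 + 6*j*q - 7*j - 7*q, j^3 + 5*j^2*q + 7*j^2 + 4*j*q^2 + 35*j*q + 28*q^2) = j^2 + j*q + 7*j + 7*q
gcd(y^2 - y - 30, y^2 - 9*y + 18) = y - 6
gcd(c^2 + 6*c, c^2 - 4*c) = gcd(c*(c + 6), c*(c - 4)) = c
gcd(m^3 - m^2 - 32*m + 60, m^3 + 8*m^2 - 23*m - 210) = m^2 + m - 30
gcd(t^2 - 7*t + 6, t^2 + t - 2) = t - 1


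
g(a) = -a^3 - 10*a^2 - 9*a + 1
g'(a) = -3*a^2 - 20*a - 9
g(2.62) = -109.21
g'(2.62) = -81.99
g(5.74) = -569.26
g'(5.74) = -222.64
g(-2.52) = -23.82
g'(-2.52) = 22.35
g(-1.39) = -3.13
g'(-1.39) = 13.00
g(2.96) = -139.19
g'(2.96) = -94.48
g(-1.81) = -9.54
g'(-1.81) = 17.37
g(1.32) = -30.60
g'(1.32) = -40.63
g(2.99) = -142.04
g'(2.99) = -95.62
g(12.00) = -3275.00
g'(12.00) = -681.00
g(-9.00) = 1.00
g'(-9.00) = -72.00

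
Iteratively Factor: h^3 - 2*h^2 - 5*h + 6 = (h - 1)*(h^2 - h - 6) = (h - 3)*(h - 1)*(h + 2)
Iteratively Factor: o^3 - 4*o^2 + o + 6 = (o + 1)*(o^2 - 5*o + 6) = (o - 2)*(o + 1)*(o - 3)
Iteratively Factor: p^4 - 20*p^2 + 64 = (p - 2)*(p^3 + 2*p^2 - 16*p - 32) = (p - 2)*(p + 4)*(p^2 - 2*p - 8) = (p - 4)*(p - 2)*(p + 4)*(p + 2)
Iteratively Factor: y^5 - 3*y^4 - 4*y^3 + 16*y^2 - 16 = (y + 1)*(y^4 - 4*y^3 + 16*y - 16) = (y - 2)*(y + 1)*(y^3 - 2*y^2 - 4*y + 8) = (y - 2)*(y + 1)*(y + 2)*(y^2 - 4*y + 4) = (y - 2)^2*(y + 1)*(y + 2)*(y - 2)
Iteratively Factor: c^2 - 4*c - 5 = (c + 1)*(c - 5)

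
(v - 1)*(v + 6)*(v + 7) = v^3 + 12*v^2 + 29*v - 42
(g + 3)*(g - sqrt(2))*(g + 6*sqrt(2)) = g^3 + 3*g^2 + 5*sqrt(2)*g^2 - 12*g + 15*sqrt(2)*g - 36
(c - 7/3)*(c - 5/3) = c^2 - 4*c + 35/9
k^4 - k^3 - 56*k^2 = k^2*(k - 8)*(k + 7)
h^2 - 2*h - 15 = (h - 5)*(h + 3)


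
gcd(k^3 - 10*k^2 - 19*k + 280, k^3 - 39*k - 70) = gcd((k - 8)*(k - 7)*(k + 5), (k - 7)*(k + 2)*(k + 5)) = k^2 - 2*k - 35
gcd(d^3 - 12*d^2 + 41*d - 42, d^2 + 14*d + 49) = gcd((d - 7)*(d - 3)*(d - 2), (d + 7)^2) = 1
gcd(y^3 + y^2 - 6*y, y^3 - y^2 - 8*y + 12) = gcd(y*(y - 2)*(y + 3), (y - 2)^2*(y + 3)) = y^2 + y - 6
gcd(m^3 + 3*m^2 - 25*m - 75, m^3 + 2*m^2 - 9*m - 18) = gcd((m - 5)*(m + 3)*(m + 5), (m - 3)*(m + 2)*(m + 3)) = m + 3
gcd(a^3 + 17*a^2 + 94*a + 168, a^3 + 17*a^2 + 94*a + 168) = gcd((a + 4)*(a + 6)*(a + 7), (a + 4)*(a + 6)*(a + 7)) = a^3 + 17*a^2 + 94*a + 168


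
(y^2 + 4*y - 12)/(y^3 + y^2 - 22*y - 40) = (y^2 + 4*y - 12)/(y^3 + y^2 - 22*y - 40)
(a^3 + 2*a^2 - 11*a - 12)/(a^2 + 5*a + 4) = a - 3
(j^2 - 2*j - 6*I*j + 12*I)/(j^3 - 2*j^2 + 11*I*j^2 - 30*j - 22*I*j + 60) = (j - 6*I)/(j^2 + 11*I*j - 30)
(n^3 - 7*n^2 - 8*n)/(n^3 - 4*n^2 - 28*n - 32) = n*(n + 1)/(n^2 + 4*n + 4)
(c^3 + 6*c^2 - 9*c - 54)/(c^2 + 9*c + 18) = c - 3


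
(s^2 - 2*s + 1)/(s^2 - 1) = (s - 1)/(s + 1)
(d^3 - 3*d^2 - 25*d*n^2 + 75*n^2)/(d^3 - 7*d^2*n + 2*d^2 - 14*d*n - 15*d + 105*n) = (d^2 - 25*n^2)/(d^2 - 7*d*n + 5*d - 35*n)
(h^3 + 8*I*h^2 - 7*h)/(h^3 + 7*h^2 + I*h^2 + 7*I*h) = (h + 7*I)/(h + 7)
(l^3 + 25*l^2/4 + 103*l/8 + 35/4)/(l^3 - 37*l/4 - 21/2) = (8*l^2 + 34*l + 35)/(2*(4*l^2 - 8*l - 21))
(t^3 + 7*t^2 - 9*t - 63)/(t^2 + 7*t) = t - 9/t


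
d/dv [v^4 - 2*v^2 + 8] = 4*v*(v^2 - 1)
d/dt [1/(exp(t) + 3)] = -exp(t)/(exp(t) + 3)^2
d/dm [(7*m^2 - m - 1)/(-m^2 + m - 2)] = 3*(2*m^2 - 10*m + 1)/(m^4 - 2*m^3 + 5*m^2 - 4*m + 4)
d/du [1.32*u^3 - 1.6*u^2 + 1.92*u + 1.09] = 3.96*u^2 - 3.2*u + 1.92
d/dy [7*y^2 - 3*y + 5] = 14*y - 3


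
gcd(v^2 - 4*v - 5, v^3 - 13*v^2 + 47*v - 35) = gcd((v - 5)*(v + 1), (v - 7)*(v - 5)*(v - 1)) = v - 5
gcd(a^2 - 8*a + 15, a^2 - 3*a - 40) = 1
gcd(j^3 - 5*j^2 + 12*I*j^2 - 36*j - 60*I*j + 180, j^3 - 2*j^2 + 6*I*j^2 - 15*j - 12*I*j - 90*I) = j^2 + j*(-5 + 6*I) - 30*I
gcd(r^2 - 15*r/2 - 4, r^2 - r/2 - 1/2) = r + 1/2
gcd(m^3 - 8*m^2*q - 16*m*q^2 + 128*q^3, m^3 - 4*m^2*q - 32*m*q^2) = -m^2 + 4*m*q + 32*q^2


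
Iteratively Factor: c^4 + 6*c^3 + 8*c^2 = (c)*(c^3 + 6*c^2 + 8*c) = c*(c + 4)*(c^2 + 2*c) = c*(c + 2)*(c + 4)*(c)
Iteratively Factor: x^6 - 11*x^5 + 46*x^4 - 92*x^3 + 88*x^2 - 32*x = (x - 2)*(x^5 - 9*x^4 + 28*x^3 - 36*x^2 + 16*x) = x*(x - 2)*(x^4 - 9*x^3 + 28*x^2 - 36*x + 16) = x*(x - 2)^2*(x^3 - 7*x^2 + 14*x - 8) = x*(x - 2)^2*(x - 1)*(x^2 - 6*x + 8) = x*(x - 4)*(x - 2)^2*(x - 1)*(x - 2)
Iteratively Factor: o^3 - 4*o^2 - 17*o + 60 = (o + 4)*(o^2 - 8*o + 15) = (o - 5)*(o + 4)*(o - 3)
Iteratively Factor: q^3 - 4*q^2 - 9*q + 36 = (q + 3)*(q^2 - 7*q + 12) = (q - 3)*(q + 3)*(q - 4)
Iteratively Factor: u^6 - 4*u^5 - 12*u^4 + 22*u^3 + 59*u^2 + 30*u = (u - 3)*(u^5 - u^4 - 15*u^3 - 23*u^2 - 10*u) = (u - 3)*(u + 2)*(u^4 - 3*u^3 - 9*u^2 - 5*u) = (u - 3)*(u + 1)*(u + 2)*(u^3 - 4*u^2 - 5*u) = u*(u - 3)*(u + 1)*(u + 2)*(u^2 - 4*u - 5) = u*(u - 3)*(u + 1)^2*(u + 2)*(u - 5)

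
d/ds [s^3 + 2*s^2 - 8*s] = 3*s^2 + 4*s - 8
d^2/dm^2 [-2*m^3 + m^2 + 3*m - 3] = 2 - 12*m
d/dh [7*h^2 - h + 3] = 14*h - 1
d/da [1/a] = -1/a^2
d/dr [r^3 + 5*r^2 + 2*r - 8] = 3*r^2 + 10*r + 2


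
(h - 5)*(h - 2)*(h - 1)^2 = h^4 - 9*h^3 + 25*h^2 - 27*h + 10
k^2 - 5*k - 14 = (k - 7)*(k + 2)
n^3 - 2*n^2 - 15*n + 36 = (n - 3)^2*(n + 4)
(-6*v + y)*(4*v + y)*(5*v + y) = -120*v^3 - 34*v^2*y + 3*v*y^2 + y^3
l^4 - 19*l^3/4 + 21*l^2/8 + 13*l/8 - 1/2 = (l - 4)*(l - 1)*(l - 1/4)*(l + 1/2)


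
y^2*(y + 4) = y^3 + 4*y^2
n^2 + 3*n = n*(n + 3)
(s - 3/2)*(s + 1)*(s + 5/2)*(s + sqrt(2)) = s^4 + sqrt(2)*s^3 + 2*s^3 - 11*s^2/4 + 2*sqrt(2)*s^2 - 11*sqrt(2)*s/4 - 15*s/4 - 15*sqrt(2)/4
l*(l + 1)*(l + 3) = l^3 + 4*l^2 + 3*l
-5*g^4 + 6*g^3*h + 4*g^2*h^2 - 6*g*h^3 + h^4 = (-5*g + h)*(-g + h)^2*(g + h)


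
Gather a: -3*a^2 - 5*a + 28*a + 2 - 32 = -3*a^2 + 23*a - 30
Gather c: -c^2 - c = -c^2 - c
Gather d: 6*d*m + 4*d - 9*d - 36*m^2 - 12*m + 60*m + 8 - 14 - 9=d*(6*m - 5) - 36*m^2 + 48*m - 15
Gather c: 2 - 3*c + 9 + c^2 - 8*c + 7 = c^2 - 11*c + 18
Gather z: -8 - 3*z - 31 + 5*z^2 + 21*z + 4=5*z^2 + 18*z - 35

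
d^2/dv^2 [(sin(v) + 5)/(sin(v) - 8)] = 13*(-8*sin(v) + cos(v)^2 + 1)/(sin(v) - 8)^3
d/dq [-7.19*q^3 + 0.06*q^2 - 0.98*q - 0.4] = -21.57*q^2 + 0.12*q - 0.98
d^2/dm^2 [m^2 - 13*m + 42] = 2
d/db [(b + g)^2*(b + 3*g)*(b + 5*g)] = 4*b^3 + 30*b^2*g + 64*b*g^2 + 38*g^3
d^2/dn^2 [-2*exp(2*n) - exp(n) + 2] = (-8*exp(n) - 1)*exp(n)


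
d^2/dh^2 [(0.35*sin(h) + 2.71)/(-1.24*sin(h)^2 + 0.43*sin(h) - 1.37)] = (0.53816*sin(h)^5 + 16.854204*sin(h)^4 - 8.978716*sin(h)^3 - 42.709104*sin(h)^2 + 14.490688*sin(h) + 7.792968)/(1.24*sin(h)^2 - 0.43*sin(h) + 1.37)^3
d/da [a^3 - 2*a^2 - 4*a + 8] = 3*a^2 - 4*a - 4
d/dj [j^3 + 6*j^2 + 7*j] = 3*j^2 + 12*j + 7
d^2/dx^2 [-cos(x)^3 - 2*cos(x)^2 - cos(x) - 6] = 7*cos(x)/4 + 4*cos(2*x) + 9*cos(3*x)/4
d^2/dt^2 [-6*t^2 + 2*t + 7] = -12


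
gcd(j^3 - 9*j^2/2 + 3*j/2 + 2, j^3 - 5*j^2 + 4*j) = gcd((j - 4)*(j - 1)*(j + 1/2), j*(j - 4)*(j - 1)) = j^2 - 5*j + 4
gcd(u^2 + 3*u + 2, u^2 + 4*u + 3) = u + 1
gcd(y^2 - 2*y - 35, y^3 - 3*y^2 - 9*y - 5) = 1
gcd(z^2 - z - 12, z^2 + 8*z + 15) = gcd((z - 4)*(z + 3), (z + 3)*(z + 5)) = z + 3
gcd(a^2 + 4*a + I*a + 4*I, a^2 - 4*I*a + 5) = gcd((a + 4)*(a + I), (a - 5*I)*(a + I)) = a + I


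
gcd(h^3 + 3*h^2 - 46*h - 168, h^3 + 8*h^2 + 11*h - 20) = h + 4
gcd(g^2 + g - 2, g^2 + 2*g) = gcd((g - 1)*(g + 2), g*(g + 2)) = g + 2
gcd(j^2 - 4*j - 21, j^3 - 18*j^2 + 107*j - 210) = j - 7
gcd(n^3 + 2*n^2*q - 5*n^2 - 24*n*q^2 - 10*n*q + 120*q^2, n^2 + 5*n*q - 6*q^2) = n + 6*q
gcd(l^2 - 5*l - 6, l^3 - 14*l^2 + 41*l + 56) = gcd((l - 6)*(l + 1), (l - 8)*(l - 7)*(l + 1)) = l + 1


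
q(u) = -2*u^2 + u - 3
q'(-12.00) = 49.00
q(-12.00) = -303.00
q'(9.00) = -35.00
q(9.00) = -156.00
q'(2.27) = -8.08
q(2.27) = -11.04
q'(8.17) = -31.68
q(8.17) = -128.33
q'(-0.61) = 3.44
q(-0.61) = -4.35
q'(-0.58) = 3.32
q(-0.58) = -4.25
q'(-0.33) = 2.32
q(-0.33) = -3.55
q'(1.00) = -3.00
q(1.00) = -4.00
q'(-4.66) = 19.64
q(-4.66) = -51.09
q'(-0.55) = 3.20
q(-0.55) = -4.16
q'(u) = 1 - 4*u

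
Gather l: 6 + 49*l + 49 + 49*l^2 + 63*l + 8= 49*l^2 + 112*l + 63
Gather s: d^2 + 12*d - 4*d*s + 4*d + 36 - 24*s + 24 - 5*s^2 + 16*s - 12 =d^2 + 16*d - 5*s^2 + s*(-4*d - 8) + 48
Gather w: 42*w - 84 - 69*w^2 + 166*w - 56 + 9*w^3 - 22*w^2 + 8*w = 9*w^3 - 91*w^2 + 216*w - 140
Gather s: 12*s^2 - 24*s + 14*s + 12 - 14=12*s^2 - 10*s - 2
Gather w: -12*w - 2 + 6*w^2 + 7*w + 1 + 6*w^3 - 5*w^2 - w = 6*w^3 + w^2 - 6*w - 1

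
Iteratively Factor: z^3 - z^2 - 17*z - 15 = (z - 5)*(z^2 + 4*z + 3) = (z - 5)*(z + 3)*(z + 1)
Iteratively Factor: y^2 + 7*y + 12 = (y + 3)*(y + 4)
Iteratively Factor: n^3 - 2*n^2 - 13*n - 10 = (n - 5)*(n^2 + 3*n + 2) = (n - 5)*(n + 2)*(n + 1)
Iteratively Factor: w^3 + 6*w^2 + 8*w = (w + 4)*(w^2 + 2*w) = (w + 2)*(w + 4)*(w)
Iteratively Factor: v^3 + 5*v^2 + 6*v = (v)*(v^2 + 5*v + 6) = v*(v + 2)*(v + 3)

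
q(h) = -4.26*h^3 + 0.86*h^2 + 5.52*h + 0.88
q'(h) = -12.78*h^2 + 1.72*h + 5.52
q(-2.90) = 96.00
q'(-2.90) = -106.95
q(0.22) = 2.09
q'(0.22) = 5.28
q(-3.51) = 176.32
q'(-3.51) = -157.97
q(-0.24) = -0.34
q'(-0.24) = 4.37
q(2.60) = -53.83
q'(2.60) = -76.40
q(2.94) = -83.71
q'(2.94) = -99.89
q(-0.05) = 0.61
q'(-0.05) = 5.40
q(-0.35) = -0.76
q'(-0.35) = 3.35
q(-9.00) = 3126.40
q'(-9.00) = -1045.14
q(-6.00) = 918.88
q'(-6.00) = -464.88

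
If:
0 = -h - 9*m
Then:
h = -9*m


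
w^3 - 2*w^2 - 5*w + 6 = (w - 3)*(w - 1)*(w + 2)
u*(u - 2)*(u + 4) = u^3 + 2*u^2 - 8*u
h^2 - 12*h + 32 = (h - 8)*(h - 4)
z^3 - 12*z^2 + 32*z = z*(z - 8)*(z - 4)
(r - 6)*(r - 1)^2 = r^3 - 8*r^2 + 13*r - 6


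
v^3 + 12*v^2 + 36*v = v*(v + 6)^2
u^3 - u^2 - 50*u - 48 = (u - 8)*(u + 1)*(u + 6)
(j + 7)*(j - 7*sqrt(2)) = j^2 - 7*sqrt(2)*j + 7*j - 49*sqrt(2)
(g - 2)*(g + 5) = g^2 + 3*g - 10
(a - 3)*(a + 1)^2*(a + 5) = a^4 + 4*a^3 - 10*a^2 - 28*a - 15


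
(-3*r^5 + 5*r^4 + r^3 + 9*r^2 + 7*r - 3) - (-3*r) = -3*r^5 + 5*r^4 + r^3 + 9*r^2 + 10*r - 3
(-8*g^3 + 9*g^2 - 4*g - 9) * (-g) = 8*g^4 - 9*g^3 + 4*g^2 + 9*g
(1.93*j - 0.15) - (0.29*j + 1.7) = 1.64*j - 1.85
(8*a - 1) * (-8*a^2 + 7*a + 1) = -64*a^3 + 64*a^2 + a - 1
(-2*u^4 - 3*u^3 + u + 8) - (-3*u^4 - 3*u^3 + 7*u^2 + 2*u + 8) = u^4 - 7*u^2 - u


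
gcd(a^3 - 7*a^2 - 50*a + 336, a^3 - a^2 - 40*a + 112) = a + 7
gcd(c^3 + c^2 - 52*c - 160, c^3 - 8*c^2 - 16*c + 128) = c^2 - 4*c - 32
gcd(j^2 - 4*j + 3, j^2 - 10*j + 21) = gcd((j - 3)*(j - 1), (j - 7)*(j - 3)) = j - 3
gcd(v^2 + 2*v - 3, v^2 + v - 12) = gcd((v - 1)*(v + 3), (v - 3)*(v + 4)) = 1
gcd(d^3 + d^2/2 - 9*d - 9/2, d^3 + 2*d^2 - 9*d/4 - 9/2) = 1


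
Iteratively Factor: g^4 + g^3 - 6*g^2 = (g - 2)*(g^3 + 3*g^2) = g*(g - 2)*(g^2 + 3*g) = g*(g - 2)*(g + 3)*(g)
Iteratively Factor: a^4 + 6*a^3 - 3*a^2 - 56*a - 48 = (a - 3)*(a^3 + 9*a^2 + 24*a + 16) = (a - 3)*(a + 1)*(a^2 + 8*a + 16) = (a - 3)*(a + 1)*(a + 4)*(a + 4)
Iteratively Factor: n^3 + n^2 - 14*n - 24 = (n + 3)*(n^2 - 2*n - 8) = (n - 4)*(n + 3)*(n + 2)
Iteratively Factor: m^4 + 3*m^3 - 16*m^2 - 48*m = (m + 4)*(m^3 - m^2 - 12*m) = (m - 4)*(m + 4)*(m^2 + 3*m) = m*(m - 4)*(m + 4)*(m + 3)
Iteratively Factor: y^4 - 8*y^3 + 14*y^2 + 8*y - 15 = (y - 3)*(y^3 - 5*y^2 - y + 5) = (y - 3)*(y - 1)*(y^2 - 4*y - 5) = (y - 5)*(y - 3)*(y - 1)*(y + 1)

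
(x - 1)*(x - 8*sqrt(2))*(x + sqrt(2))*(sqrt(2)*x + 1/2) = sqrt(2)*x^4 - 27*x^3/2 - sqrt(2)*x^3 - 39*sqrt(2)*x^2/2 + 27*x^2/2 - 8*x + 39*sqrt(2)*x/2 + 8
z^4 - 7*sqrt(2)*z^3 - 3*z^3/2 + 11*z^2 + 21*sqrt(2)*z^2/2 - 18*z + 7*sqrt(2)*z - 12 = (z - 2)*(z + 1/2)*(z - 6*sqrt(2))*(z - sqrt(2))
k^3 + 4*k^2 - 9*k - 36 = (k - 3)*(k + 3)*(k + 4)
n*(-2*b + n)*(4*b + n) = -8*b^2*n + 2*b*n^2 + n^3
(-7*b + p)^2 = 49*b^2 - 14*b*p + p^2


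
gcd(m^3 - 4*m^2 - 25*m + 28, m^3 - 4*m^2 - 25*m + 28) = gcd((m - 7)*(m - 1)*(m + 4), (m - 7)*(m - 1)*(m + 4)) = m^3 - 4*m^2 - 25*m + 28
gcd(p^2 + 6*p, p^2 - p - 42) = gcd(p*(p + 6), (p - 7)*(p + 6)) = p + 6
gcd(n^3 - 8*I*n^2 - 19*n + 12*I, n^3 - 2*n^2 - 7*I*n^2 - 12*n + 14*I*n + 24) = n^2 - 7*I*n - 12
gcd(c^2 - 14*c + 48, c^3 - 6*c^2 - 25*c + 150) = c - 6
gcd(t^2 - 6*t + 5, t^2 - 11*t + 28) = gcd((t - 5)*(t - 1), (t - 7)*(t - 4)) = 1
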